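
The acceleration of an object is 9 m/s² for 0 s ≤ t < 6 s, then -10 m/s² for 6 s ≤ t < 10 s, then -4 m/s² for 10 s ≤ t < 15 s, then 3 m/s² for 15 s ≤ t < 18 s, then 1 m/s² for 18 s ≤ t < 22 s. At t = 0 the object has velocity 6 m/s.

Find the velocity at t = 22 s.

Δv equals the area under the a-t graph; then v = v₀ + Δv.
0–6 s: 9 × 6 = 54 m/s
6–10 s: -10 × 4 = -40 m/s
10–15 s: -4 × 5 = -20 m/s
15–18 s: 3 × 3 = 9 m/s
18–22 s: 1 × 4 = 4 m/s
Δv = 7 m/s, so v(22) = 6 + (7) = 13 m/s.

13 m/s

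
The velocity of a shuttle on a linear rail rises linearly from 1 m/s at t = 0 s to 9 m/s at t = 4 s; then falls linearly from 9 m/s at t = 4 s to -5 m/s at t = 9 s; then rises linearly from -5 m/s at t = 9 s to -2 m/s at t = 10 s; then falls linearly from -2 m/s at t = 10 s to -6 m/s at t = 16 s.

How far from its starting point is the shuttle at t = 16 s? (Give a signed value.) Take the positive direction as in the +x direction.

2.5 m

Net displacement equals the area under the velocity-time graph (areas below the axis count negative).
0–4 s: ½(1 + 9)(4) = 20 m
4–9 s: ½(9 + -5)(5) = 10 m
9–10 s: ½(-5 + -2)(1) = -3.5 m
10–16 s: ½(-2 + -6)(6) = -24 m
Net displacement = 2.5 m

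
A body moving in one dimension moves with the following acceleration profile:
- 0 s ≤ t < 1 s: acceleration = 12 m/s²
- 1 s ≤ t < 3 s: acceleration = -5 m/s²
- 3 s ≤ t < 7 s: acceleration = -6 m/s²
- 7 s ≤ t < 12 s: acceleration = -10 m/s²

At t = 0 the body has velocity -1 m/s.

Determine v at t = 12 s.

-73 m/s

Δv equals the area under the a-t graph; then v = v₀ + Δv.
0–1 s: 12 × 1 = 12 m/s
1–3 s: -5 × 2 = -10 m/s
3–7 s: -6 × 4 = -24 m/s
7–12 s: -10 × 5 = -50 m/s
Δv = -72 m/s, so v(12) = -1 + (-72) = -73 m/s.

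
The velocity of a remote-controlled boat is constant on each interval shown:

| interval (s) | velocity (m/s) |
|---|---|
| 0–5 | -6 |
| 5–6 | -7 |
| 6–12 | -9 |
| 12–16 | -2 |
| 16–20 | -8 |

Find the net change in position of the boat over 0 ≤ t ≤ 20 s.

Net displacement equals the area under the velocity-time graph (areas below the axis count negative).
0–5 s: -6 × 5 = -30 m
5–6 s: -7 × 1 = -7 m
6–12 s: -9 × 6 = -54 m
12–16 s: -2 × 4 = -8 m
16–20 s: -8 × 4 = -32 m
Net displacement = -131 m

-131 m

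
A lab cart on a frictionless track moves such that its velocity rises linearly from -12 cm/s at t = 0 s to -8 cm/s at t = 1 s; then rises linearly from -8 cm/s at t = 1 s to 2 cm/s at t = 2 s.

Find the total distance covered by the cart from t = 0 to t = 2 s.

Distance (not displacement) is the total path length: add the absolute areas under v-t.
0–1 s: |½(-12 + -8)(1)| = 10 cm
1–2 s: v = 0 at t = 1.8 s; triangle areas 3.2 + 0.2 = 3.4 cm
Total distance = 13.4 cm

13.4 cm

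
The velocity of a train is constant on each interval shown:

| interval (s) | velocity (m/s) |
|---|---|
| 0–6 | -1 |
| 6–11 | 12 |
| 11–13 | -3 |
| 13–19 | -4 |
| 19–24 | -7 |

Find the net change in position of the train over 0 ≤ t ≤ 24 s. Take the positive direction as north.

Displacement is the signed area under the v-t curve.
0–6 s: -1 × 6 = -6 m
6–11 s: 12 × 5 = 60 m
11–13 s: -3 × 2 = -6 m
13–19 s: -4 × 6 = -24 m
19–24 s: -7 × 5 = -35 m
Net displacement = -11 m

-11 m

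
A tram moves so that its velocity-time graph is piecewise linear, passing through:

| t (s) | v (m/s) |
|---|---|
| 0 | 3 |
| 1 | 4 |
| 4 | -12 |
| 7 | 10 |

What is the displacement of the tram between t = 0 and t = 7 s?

-11.5 m

Net displacement equals the area under the velocity-time graph (areas below the axis count negative).
0–1 s: ½(3 + 4)(1) = 3.5 m
1–4 s: ½(4 + -12)(3) = -12 m
4–7 s: ½(-12 + 10)(3) = -3 m
Net displacement = -11.5 m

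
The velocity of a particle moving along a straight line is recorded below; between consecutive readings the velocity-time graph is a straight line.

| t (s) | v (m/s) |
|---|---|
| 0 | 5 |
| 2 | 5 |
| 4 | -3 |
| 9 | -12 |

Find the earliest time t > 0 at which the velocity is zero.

v changes sign on 2–4 s (from 5 to -3); the graph is linear there, so v = 0 at t = 2 + (-5)·(4 − 2)/(-3 − 5) = 3.25 s.

t = 3.25 s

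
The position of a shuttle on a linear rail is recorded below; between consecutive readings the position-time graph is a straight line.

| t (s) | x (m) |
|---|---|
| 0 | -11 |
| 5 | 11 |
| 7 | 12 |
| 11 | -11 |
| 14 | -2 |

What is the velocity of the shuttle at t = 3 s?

4.4 m/s

Velocity is the slope of the x-t graph on 0–5 s: (11 − -11)/(5 − 0) = 4.4 m/s.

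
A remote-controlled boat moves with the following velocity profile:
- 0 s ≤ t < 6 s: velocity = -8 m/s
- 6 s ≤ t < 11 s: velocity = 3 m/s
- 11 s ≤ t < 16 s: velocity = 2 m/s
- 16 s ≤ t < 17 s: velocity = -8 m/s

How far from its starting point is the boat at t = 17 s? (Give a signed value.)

-31 m

Displacement is the signed area under the v-t curve.
0–6 s: -8 × 6 = -48 m
6–11 s: 3 × 5 = 15 m
11–16 s: 2 × 5 = 10 m
16–17 s: -8 × 1 = -8 m
Net displacement = -31 m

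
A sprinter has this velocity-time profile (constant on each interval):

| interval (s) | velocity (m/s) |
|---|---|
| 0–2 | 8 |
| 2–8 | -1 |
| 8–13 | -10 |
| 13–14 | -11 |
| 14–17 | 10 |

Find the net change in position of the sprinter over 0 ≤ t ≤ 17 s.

-21 m

Displacement is the signed area under the v-t curve.
0–2 s: 8 × 2 = 16 m
2–8 s: -1 × 6 = -6 m
8–13 s: -10 × 5 = -50 m
13–14 s: -11 × 1 = -11 m
14–17 s: 10 × 3 = 30 m
Net displacement = -21 m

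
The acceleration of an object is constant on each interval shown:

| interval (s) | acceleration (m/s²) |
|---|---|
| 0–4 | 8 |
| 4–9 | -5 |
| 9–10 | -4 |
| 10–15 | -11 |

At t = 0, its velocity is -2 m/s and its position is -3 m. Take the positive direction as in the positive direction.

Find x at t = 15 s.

11 m

On each constant-a segment, Δv = aΔt and Δx = v₀Δt + ½aΔt²; chain segment to segment.
0–4 s: v starts -2 m/s; Δx = -2·4 + ½·8·4² = 56 m; v ends 30 m/s.
4–9 s: v starts 30 m/s; Δx = 30·5 + ½·-5·5² = 87.5 m; v ends 5 m/s.
9–10 s: v starts 5 m/s; Δx = 5·1 + ½·-4·1² = 3 m; v ends 1 m/s.
10–15 s: v starts 1 m/s; Δx = 1·5 + ½·-11·5² = -132.5 m; v ends -54 m/s.
x(15) = -3 + Σ Δx = 11 m.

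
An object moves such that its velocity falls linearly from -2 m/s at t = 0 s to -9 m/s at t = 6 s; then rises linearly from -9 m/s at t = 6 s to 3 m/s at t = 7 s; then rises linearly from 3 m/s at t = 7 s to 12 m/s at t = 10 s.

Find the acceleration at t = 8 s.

3 m/s²

Acceleration is the slope of the v-t graph on 7–10 s: (12 − 3)/(10 − 7) = 3 m/s².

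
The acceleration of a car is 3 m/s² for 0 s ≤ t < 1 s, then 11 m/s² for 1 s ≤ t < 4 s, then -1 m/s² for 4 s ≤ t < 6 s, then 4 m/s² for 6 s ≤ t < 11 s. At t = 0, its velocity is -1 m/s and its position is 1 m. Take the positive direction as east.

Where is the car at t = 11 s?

On each constant-a segment, Δv = aΔt and Δx = v₀Δt + ½aΔt²; chain segment to segment.
0–1 s: v starts -1 m/s; Δx = -1·1 + ½·3·1² = 0.5 m; v ends 2 m/s.
1–4 s: v starts 2 m/s; Δx = 2·3 + ½·11·3² = 55.5 m; v ends 35 m/s.
4–6 s: v starts 35 m/s; Δx = 35·2 + ½·-1·2² = 68 m; v ends 33 m/s.
6–11 s: v starts 33 m/s; Δx = 33·5 + ½·4·5² = 215 m; v ends 53 m/s.
x(11) = 1 + Σ Δx = 340 m.

340 m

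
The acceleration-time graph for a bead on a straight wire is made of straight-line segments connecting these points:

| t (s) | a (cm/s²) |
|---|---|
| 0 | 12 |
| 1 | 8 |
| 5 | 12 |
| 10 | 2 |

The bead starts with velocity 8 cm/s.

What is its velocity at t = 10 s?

Δv equals the area under the a-t graph; then v = v₀ + Δv.
0–1 s: ½(12 + 8)(1) = 10 cm/s
1–5 s: ½(8 + 12)(4) = 40 cm/s
5–10 s: ½(12 + 2)(5) = 35 cm/s
Δv = 85 cm/s, so v(10) = 8 + (85) = 93 cm/s.

93 cm/s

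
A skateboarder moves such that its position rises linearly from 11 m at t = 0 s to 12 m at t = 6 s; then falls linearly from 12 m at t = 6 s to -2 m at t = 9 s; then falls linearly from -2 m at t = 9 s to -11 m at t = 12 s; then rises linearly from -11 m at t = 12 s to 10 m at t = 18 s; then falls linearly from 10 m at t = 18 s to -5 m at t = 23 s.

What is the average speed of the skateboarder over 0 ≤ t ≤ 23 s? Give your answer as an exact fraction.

60/23 m/s

Average speed = (total path length)/(elapsed time); on a piecewise-linear x-t graph the path length is Σ|Δx|.
0–6 s: |Δx| = |12 − 11| = 1 m
6–9 s: |Δx| = |-2 − 12| = 14 m
9–12 s: |Δx| = |-11 − -2| = 9 m
12–18 s: |Δx| = |10 − -11| = 21 m
18–23 s: |Δx| = |-5 − 10| = 15 m
Total path = 60 m; average speed = 60/23 = 60/23 m/s.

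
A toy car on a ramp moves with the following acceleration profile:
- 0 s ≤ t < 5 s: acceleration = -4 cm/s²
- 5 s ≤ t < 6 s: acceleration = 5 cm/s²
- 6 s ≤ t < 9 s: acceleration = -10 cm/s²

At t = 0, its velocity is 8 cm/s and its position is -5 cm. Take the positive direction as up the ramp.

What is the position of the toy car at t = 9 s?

On each constant-a segment, Δv = aΔt and Δx = v₀Δt + ½aΔt²; chain segment to segment.
0–5 s: v starts 8 cm/s; Δx = 8·5 + ½·-4·5² = -10 cm; v ends -12 cm/s.
5–6 s: v starts -12 cm/s; Δx = -12·1 + ½·5·1² = -9.5 cm; v ends -7 cm/s.
6–9 s: v starts -7 cm/s; Δx = -7·3 + ½·-10·3² = -66 cm; v ends -37 cm/s.
x(9) = -5 + Σ Δx = -90.5 cm.

-90.5 cm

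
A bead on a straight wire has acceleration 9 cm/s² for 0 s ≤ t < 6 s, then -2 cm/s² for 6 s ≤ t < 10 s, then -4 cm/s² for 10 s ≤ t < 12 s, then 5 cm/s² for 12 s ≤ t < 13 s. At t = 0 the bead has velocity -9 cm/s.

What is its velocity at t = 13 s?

Δv equals the area under the a-t graph; then v = v₀ + Δv.
0–6 s: 9 × 6 = 54 cm/s
6–10 s: -2 × 4 = -8 cm/s
10–12 s: -4 × 2 = -8 cm/s
12–13 s: 5 × 1 = 5 cm/s
Δv = 43 cm/s, so v(13) = -9 + (43) = 34 cm/s.

34 cm/s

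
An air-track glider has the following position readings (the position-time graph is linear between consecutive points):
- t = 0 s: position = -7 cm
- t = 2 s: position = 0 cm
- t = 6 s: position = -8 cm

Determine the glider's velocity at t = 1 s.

3.5 cm/s

Velocity is the slope of the x-t graph on 0–2 s: (0 − -7)/(2 − 0) = 3.5 cm/s.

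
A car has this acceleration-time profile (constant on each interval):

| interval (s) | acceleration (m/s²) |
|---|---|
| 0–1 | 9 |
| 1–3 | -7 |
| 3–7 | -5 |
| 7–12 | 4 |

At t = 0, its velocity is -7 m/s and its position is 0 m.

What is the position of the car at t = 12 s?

On each constant-a segment, Δv = aΔt and Δx = v₀Δt + ½aΔt²; chain segment to segment.
0–1 s: v starts -7 m/s; Δx = -7·1 + ½·9·1² = -2.5 m; v ends 2 m/s.
1–3 s: v starts 2 m/s; Δx = 2·2 + ½·-7·2² = -10 m; v ends -12 m/s.
3–7 s: v starts -12 m/s; Δx = -12·4 + ½·-5·4² = -88 m; v ends -32 m/s.
7–12 s: v starts -32 m/s; Δx = -32·5 + ½·4·5² = -110 m; v ends -12 m/s.
x(12) = 0 + Σ Δx = -210.5 m.

-210.5 m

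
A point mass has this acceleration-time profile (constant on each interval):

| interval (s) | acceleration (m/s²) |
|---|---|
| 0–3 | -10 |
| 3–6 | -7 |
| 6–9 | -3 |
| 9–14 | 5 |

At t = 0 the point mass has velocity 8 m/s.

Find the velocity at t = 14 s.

Δv equals the area under the a-t graph; then v = v₀ + Δv.
0–3 s: -10 × 3 = -30 m/s
3–6 s: -7 × 3 = -21 m/s
6–9 s: -3 × 3 = -9 m/s
9–14 s: 5 × 5 = 25 m/s
Δv = -35 m/s, so v(14) = 8 + (-35) = -27 m/s.

-27 m/s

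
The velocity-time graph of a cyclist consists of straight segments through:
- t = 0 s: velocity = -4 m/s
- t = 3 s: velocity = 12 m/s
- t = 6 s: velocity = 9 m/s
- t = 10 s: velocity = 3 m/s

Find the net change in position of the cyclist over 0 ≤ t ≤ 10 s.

Net displacement equals the area under the velocity-time graph (areas below the axis count negative).
0–3 s: ½(-4 + 12)(3) = 12 m
3–6 s: ½(12 + 9)(3) = 31.5 m
6–10 s: ½(9 + 3)(4) = 24 m
Net displacement = 67.5 m

67.5 m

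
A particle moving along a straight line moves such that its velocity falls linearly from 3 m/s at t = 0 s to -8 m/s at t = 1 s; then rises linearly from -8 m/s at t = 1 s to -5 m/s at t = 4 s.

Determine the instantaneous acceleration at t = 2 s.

1 m/s²

Acceleration is the slope of the v-t graph on 1–4 s: (-5 − -8)/(4 − 1) = 1 m/s².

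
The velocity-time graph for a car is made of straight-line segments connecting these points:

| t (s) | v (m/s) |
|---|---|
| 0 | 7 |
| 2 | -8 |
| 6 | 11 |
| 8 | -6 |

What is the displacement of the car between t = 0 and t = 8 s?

10 m

Displacement is the signed area under the v-t curve.
0–2 s: ½(7 + -8)(2) = -1 m
2–6 s: ½(-8 + 11)(4) = 6 m
6–8 s: ½(11 + -6)(2) = 5 m
Net displacement = 10 m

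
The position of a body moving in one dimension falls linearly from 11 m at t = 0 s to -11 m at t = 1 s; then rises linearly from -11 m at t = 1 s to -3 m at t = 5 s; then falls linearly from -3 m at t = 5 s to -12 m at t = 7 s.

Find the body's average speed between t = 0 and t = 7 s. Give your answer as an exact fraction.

39/7 m/s

Average speed = (total path length)/(elapsed time); on a piecewise-linear x-t graph the path length is Σ|Δx|.
0–1 s: |Δx| = |-11 − 11| = 22 m
1–5 s: |Δx| = |-3 − -11| = 8 m
5–7 s: |Δx| = |-12 − -3| = 9 m
Total path = 39 m; average speed = 39/7 = 39/7 m/s.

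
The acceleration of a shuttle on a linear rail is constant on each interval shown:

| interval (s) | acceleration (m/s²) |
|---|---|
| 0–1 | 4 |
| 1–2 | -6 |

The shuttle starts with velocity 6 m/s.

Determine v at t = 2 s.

Δv equals the area under the a-t graph; then v = v₀ + Δv.
0–1 s: 4 × 1 = 4 m/s
1–2 s: -6 × 1 = -6 m/s
Δv = -2 m/s, so v(2) = 6 + (-2) = 4 m/s.

4 m/s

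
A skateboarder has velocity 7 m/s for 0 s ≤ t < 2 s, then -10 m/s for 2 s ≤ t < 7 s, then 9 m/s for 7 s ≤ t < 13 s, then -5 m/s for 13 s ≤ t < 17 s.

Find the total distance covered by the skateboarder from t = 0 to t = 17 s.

138 m

Total distance travelled is ∫|v| dt — sum the magnitudes of each area piece.
0–2 s: |7| × 2 = 14 m
2–7 s: |-10| × 5 = 50 m
7–13 s: |9| × 6 = 54 m
13–17 s: |-5| × 4 = 20 m
Total distance = 138 m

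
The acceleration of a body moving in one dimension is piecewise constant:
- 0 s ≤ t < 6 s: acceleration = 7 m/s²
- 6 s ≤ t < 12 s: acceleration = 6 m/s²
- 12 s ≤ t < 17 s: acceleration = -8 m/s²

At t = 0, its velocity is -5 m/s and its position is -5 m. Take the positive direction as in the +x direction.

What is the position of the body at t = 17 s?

On each constant-a segment, Δv = aΔt and Δx = v₀Δt + ½aΔt²; chain segment to segment.
0–6 s: v starts -5 m/s; Δx = -5·6 + ½·7·6² = 96 m; v ends 37 m/s.
6–12 s: v starts 37 m/s; Δx = 37·6 + ½·6·6² = 330 m; v ends 73 m/s.
12–17 s: v starts 73 m/s; Δx = 73·5 + ½·-8·5² = 265 m; v ends 33 m/s.
x(17) = -5 + Σ Δx = 686 m.

686 m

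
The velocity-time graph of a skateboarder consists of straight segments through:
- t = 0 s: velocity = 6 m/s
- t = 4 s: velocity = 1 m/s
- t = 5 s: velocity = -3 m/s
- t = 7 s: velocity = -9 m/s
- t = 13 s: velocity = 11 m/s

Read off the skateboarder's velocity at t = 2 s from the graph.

3.5 m/s

On 0–4 s the graph is linear from 6 to 1 m/s: v(2) = 6 + (1 − 6)·(2 − 0)/(4 − 0) = 3.5 m/s.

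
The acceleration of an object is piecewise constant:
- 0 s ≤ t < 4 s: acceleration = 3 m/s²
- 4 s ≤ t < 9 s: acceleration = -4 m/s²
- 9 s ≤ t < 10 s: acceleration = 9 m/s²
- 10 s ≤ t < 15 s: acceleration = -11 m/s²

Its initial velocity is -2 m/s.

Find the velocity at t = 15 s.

-56 m/s

Δv equals the area under the a-t graph; then v = v₀ + Δv.
0–4 s: 3 × 4 = 12 m/s
4–9 s: -4 × 5 = -20 m/s
9–10 s: 9 × 1 = 9 m/s
10–15 s: -11 × 5 = -55 m/s
Δv = -54 m/s, so v(15) = -2 + (-54) = -56 m/s.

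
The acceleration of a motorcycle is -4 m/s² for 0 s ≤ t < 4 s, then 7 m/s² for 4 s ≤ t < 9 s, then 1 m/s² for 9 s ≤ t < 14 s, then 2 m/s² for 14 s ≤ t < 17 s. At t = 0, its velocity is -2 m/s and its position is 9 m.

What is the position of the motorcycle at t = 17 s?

On each constant-a segment, Δv = aΔt and Δx = v₀Δt + ½aΔt²; chain segment to segment.
0–4 s: v starts -2 m/s; Δx = -2·4 + ½·-4·4² = -40 m; v ends -18 m/s.
4–9 s: v starts -18 m/s; Δx = -18·5 + ½·7·5² = -2.5 m; v ends 17 m/s.
9–14 s: v starts 17 m/s; Δx = 17·5 + ½·1·5² = 97.5 m; v ends 22 m/s.
14–17 s: v starts 22 m/s; Δx = 22·3 + ½·2·3² = 75 m; v ends 28 m/s.
x(17) = 9 + Σ Δx = 139 m.

139 m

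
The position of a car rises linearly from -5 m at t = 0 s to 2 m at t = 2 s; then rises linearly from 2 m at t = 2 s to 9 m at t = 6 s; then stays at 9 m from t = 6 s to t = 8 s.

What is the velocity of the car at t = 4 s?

Velocity is the slope of the x-t graph on 2–6 s: (9 − 2)/(6 − 2) = 1.75 m/s.

1.75 m/s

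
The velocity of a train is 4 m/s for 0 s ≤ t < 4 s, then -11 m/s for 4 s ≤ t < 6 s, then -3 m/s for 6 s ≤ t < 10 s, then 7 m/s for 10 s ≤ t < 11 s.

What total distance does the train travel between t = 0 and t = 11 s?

57 m

Total distance travelled is ∫|v| dt — sum the magnitudes of each area piece.
0–4 s: |4| × 4 = 16 m
4–6 s: |-11| × 2 = 22 m
6–10 s: |-3| × 4 = 12 m
10–11 s: |7| × 1 = 7 m
Total distance = 57 m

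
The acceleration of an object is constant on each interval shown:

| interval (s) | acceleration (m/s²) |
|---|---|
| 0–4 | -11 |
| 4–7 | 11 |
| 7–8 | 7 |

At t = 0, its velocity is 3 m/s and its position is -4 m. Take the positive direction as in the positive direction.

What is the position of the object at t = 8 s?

On each constant-a segment, Δv = aΔt and Δx = v₀Δt + ½aΔt²; chain segment to segment.
0–4 s: v starts 3 m/s; Δx = 3·4 + ½·-11·4² = -76 m; v ends -41 m/s.
4–7 s: v starts -41 m/s; Δx = -41·3 + ½·11·3² = -73.5 m; v ends -8 m/s.
7–8 s: v starts -8 m/s; Δx = -8·1 + ½·7·1² = -4.5 m; v ends -1 m/s.
x(8) = -4 + Σ Δx = -158 m.

-158 m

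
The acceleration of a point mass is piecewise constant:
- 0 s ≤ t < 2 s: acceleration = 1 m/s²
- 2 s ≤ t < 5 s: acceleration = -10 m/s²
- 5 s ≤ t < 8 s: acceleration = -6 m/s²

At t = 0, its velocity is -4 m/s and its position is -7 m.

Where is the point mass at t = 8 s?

-187 m

On each constant-a segment, Δv = aΔt and Δx = v₀Δt + ½aΔt²; chain segment to segment.
0–2 s: v starts -4 m/s; Δx = -4·2 + ½·1·2² = -6 m; v ends -2 m/s.
2–5 s: v starts -2 m/s; Δx = -2·3 + ½·-10·3² = -51 m; v ends -32 m/s.
5–8 s: v starts -32 m/s; Δx = -32·3 + ½·-6·3² = -123 m; v ends -50 m/s.
x(8) = -7 + Σ Δx = -187 m.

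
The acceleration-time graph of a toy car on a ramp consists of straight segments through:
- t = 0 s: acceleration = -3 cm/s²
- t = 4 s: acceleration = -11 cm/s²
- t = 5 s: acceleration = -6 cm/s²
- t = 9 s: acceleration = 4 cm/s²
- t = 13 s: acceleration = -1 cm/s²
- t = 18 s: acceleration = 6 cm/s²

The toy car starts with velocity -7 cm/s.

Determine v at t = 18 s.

Δv equals the area under the a-t graph; then v = v₀ + Δv.
0–4 s: ½(-3 + -11)(4) = -28 cm/s
4–5 s: ½(-11 + -6)(1) = -8.5 cm/s
5–9 s: ½(-6 + 4)(4) = -4 cm/s
9–13 s: ½(4 + -1)(4) = 6 cm/s
13–18 s: ½(-1 + 6)(5) = 12.5 cm/s
Δv = -22 cm/s, so v(18) = -7 + (-22) = -29 cm/s.

-29 cm/s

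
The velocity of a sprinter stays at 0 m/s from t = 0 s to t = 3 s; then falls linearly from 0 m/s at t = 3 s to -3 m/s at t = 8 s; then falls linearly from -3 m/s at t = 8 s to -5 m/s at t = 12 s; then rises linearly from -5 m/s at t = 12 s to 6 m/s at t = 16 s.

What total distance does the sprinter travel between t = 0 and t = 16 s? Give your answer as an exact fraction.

761/22 m

Distance (not displacement) is the total path length: add the absolute areas under v-t.
0–3 s: |0| × 3 = 0 m
3–8 s: |½(0 + -3)(5)| = 7.5 m
8–12 s: |½(-3 + -5)(4)| = 16 m
12–16 s: v = 0 at t = 152/11 s; triangle areas 50/11 + 72/11 = 122/11 m
Total distance = 761/22 m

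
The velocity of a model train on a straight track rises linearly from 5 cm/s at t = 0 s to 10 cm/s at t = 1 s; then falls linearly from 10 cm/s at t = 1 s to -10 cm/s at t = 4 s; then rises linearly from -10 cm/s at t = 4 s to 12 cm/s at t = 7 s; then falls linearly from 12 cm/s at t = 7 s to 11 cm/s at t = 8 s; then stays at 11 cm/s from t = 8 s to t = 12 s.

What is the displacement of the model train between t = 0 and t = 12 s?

66 cm

Net displacement equals the area under the velocity-time graph (areas below the axis count negative).
0–1 s: ½(5 + 10)(1) = 7.5 cm
1–4 s: ½(10 + -10)(3) = 0 cm
4–7 s: ½(-10 + 12)(3) = 3 cm
7–8 s: ½(12 + 11)(1) = 11.5 cm
8–12 s: 11 × 4 = 44 cm
Net displacement = 66 cm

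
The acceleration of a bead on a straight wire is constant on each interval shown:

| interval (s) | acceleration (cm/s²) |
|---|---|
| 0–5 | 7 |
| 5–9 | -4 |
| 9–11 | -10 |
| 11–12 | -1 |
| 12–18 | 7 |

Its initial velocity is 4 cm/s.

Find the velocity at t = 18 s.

Δv equals the area under the a-t graph; then v = v₀ + Δv.
0–5 s: 7 × 5 = 35 cm/s
5–9 s: -4 × 4 = -16 cm/s
9–11 s: -10 × 2 = -20 cm/s
11–12 s: -1 × 1 = -1 cm/s
12–18 s: 7 × 6 = 42 cm/s
Δv = 40 cm/s, so v(18) = 4 + (40) = 44 cm/s.

44 cm/s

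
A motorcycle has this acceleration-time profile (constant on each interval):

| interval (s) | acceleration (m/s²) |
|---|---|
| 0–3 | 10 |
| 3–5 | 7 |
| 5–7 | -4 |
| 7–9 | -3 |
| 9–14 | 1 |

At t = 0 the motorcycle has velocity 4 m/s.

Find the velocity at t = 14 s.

Δv equals the area under the a-t graph; then v = v₀ + Δv.
0–3 s: 10 × 3 = 30 m/s
3–5 s: 7 × 2 = 14 m/s
5–7 s: -4 × 2 = -8 m/s
7–9 s: -3 × 2 = -6 m/s
9–14 s: 1 × 5 = 5 m/s
Δv = 35 m/s, so v(14) = 4 + (35) = 39 m/s.

39 m/s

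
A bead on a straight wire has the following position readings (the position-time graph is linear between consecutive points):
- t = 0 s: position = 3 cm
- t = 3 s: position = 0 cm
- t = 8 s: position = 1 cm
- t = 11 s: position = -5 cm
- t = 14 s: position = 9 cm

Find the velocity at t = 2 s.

-1 cm/s

Velocity is the slope of the x-t graph on 0–3 s: (0 − 3)/(3 − 0) = -1 cm/s.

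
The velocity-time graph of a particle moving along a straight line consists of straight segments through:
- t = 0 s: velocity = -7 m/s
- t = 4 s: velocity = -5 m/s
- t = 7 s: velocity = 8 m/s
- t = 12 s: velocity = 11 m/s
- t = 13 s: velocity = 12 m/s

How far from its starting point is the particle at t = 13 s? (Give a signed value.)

Net displacement equals the area under the velocity-time graph (areas below the axis count negative).
0–4 s: ½(-7 + -5)(4) = -24 m
4–7 s: ½(-5 + 8)(3) = 4.5 m
7–12 s: ½(8 + 11)(5) = 47.5 m
12–13 s: ½(11 + 12)(1) = 11.5 m
Net displacement = 39.5 m

39.5 m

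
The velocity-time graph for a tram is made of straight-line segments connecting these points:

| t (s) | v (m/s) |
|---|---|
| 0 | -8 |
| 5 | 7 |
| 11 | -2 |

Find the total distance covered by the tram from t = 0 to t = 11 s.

Total distance travelled is ∫|v| dt — sum the magnitudes of each area piece.
0–5 s: v = 0 at t = 8/3 s; triangle areas 32/3 + 49/6 = 113/6 m
5–11 s: v = 0 at t = 29/3 s; triangle areas 49/3 + 4/3 = 53/3 m
Total distance = 36.5 m

36.5 m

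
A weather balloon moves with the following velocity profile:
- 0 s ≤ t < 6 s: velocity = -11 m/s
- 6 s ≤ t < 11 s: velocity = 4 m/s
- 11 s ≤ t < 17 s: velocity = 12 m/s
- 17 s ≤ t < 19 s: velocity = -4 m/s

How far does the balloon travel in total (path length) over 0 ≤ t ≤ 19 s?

Distance (not displacement) is the total path length: add the absolute areas under v-t.
0–6 s: |-11| × 6 = 66 m
6–11 s: |4| × 5 = 20 m
11–17 s: |12| × 6 = 72 m
17–19 s: |-4| × 2 = 8 m
Total distance = 166 m

166 m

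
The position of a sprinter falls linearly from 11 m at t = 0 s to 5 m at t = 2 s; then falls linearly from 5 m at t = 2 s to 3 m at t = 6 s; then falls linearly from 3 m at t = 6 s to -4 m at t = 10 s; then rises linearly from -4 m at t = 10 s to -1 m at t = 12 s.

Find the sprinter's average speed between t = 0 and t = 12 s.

1.5 m/s

Average speed = (total path length)/(elapsed time); on a piecewise-linear x-t graph the path length is Σ|Δx|.
0–2 s: |Δx| = |5 − 11| = 6 m
2–6 s: |Δx| = |3 − 5| = 2 m
6–10 s: |Δx| = |-4 − 3| = 7 m
10–12 s: |Δx| = |-1 − -4| = 3 m
Total path = 18 m; average speed = 18/12 = 1.5 m/s.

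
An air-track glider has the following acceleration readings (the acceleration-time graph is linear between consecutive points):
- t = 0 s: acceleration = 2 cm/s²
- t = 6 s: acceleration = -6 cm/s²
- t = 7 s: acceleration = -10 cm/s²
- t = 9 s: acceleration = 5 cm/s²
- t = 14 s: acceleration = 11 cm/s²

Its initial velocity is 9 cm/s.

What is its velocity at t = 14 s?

24 cm/s

Δv equals the area under the a-t graph; then v = v₀ + Δv.
0–6 s: ½(2 + -6)(6) = -12 cm/s
6–7 s: ½(-6 + -10)(1) = -8 cm/s
7–9 s: ½(-10 + 5)(2) = -5 cm/s
9–14 s: ½(5 + 11)(5) = 40 cm/s
Δv = 15 cm/s, so v(14) = 9 + (15) = 24 cm/s.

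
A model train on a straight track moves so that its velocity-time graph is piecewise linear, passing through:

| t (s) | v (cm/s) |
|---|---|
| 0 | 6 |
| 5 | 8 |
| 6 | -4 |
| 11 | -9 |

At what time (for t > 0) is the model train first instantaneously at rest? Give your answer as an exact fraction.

v changes sign on 5–6 s (from 8 to -4); the graph is linear there, so v = 0 at t = 5 + (-8)·(6 − 5)/(-4 − 8) = 17/3 s.

t = 17/3 s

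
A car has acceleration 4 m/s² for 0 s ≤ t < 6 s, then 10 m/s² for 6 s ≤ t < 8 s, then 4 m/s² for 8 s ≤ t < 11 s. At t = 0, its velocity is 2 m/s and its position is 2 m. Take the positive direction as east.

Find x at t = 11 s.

On each constant-a segment, Δv = aΔt and Δx = v₀Δt + ½aΔt²; chain segment to segment.
0–6 s: v starts 2 m/s; Δx = 2·6 + ½·4·6² = 84 m; v ends 26 m/s.
6–8 s: v starts 26 m/s; Δx = 26·2 + ½·10·2² = 72 m; v ends 46 m/s.
8–11 s: v starts 46 m/s; Δx = 46·3 + ½·4·3² = 156 m; v ends 58 m/s.
x(11) = 2 + Σ Δx = 314 m.

314 m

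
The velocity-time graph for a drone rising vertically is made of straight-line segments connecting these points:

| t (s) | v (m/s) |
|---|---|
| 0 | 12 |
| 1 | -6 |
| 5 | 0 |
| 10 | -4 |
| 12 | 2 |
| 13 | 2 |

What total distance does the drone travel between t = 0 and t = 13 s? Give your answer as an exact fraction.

97/3 m

Distance (not displacement) is the total path length: add the absolute areas under v-t.
0–1 s: v = 0 at t = 2/3 s; triangle areas 4 + 1 = 5 m
1–5 s: |½(-6 + 0)(4)| = 12 m
5–10 s: |½(0 + -4)(5)| = 10 m
10–12 s: v = 0 at t = 34/3 s; triangle areas 8/3 + 2/3 = 10/3 m
12–13 s: |2| × 1 = 2 m
Total distance = 97/3 m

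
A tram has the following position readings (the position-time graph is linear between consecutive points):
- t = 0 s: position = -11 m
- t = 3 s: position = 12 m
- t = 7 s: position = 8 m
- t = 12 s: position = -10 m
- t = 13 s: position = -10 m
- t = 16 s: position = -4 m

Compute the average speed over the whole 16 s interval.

3.1875 m/s

Average speed = (total path length)/(elapsed time); on a piecewise-linear x-t graph the path length is Σ|Δx|.
0–3 s: |Δx| = |12 − -11| = 23 m
3–7 s: |Δx| = |8 − 12| = 4 m
7–12 s: |Δx| = |-10 − 8| = 18 m
12–13 s: |Δx| = |-10 − -10| = 0 m
13–16 s: |Δx| = |-4 − -10| = 6 m
Total path = 51 m; average speed = 51/16 = 3.1875 m/s.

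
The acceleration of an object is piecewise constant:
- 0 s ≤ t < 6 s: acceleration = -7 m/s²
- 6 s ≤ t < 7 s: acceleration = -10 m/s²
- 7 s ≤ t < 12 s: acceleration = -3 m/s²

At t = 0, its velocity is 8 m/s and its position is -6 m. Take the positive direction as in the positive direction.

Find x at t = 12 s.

On each constant-a segment, Δv = aΔt and Δx = v₀Δt + ½aΔt²; chain segment to segment.
0–6 s: v starts 8 m/s; Δx = 8·6 + ½·-7·6² = -78 m; v ends -34 m/s.
6–7 s: v starts -34 m/s; Δx = -34·1 + ½·-10·1² = -39 m; v ends -44 m/s.
7–12 s: v starts -44 m/s; Δx = -44·5 + ½·-3·5² = -257.5 m; v ends -59 m/s.
x(12) = -6 + Σ Δx = -380.5 m.

-380.5 m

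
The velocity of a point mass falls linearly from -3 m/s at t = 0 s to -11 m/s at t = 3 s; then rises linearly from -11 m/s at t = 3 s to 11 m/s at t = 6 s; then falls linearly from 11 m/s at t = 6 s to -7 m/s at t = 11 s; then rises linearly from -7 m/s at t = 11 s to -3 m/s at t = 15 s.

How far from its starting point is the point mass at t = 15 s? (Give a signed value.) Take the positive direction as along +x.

Displacement is the signed area under the v-t curve.
0–3 s: ½(-3 + -11)(3) = -21 m
3–6 s: ½(-11 + 11)(3) = 0 m
6–11 s: ½(11 + -7)(5) = 10 m
11–15 s: ½(-7 + -3)(4) = -20 m
Net displacement = -31 m

-31 m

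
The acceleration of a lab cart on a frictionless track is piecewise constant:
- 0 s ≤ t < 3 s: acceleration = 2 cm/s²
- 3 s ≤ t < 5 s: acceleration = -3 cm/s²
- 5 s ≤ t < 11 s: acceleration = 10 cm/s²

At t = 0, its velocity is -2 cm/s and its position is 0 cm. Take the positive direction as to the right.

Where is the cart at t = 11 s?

173 cm

On each constant-a segment, Δv = aΔt and Δx = v₀Δt + ½aΔt²; chain segment to segment.
0–3 s: v starts -2 cm/s; Δx = -2·3 + ½·2·3² = 3 cm; v ends 4 cm/s.
3–5 s: v starts 4 cm/s; Δx = 4·2 + ½·-3·2² = 2 cm; v ends -2 cm/s.
5–11 s: v starts -2 cm/s; Δx = -2·6 + ½·10·6² = 168 cm; v ends 58 cm/s.
x(11) = 0 + Σ Δx = 173 cm.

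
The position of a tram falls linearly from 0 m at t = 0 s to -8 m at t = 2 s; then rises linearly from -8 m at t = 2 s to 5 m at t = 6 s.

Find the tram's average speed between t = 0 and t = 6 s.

3.5 m/s

Average speed = (total path length)/(elapsed time); on a piecewise-linear x-t graph the path length is Σ|Δx|.
0–2 s: |Δx| = |-8 − 0| = 8 m
2–6 s: |Δx| = |5 − -8| = 13 m
Total path = 21 m; average speed = 21/6 = 3.5 m/s.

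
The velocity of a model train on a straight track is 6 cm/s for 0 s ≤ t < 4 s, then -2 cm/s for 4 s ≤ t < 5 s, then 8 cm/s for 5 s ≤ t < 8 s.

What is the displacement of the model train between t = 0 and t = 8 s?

46 cm

Displacement is the signed area under the v-t curve.
0–4 s: 6 × 4 = 24 cm
4–5 s: -2 × 1 = -2 cm
5–8 s: 8 × 3 = 24 cm
Net displacement = 46 cm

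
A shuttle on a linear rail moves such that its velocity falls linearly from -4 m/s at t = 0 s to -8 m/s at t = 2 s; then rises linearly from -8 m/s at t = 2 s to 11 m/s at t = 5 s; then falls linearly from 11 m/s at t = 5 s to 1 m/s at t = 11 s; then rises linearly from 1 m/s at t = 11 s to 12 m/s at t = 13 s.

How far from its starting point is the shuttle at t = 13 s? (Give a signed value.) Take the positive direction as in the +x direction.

Displacement is the signed area under the v-t curve.
0–2 s: ½(-4 + -8)(2) = -12 m
2–5 s: ½(-8 + 11)(3) = 4.5 m
5–11 s: ½(11 + 1)(6) = 36 m
11–13 s: ½(1 + 12)(2) = 13 m
Net displacement = 41.5 m

41.5 m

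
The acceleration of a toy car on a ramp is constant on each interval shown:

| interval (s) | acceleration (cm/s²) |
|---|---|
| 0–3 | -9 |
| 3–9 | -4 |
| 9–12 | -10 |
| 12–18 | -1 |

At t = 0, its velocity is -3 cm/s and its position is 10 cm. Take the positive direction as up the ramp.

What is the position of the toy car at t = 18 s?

On each constant-a segment, Δv = aΔt and Δx = v₀Δt + ½aΔt²; chain segment to segment.
0–3 s: v starts -3 cm/s; Δx = -3·3 + ½·-9·3² = -49.5 cm; v ends -30 cm/s.
3–9 s: v starts -30 cm/s; Δx = -30·6 + ½·-4·6² = -252 cm; v ends -54 cm/s.
9–12 s: v starts -54 cm/s; Δx = -54·3 + ½·-10·3² = -207 cm; v ends -84 cm/s.
12–18 s: v starts -84 cm/s; Δx = -84·6 + ½·-1·6² = -522 cm; v ends -90 cm/s.
x(18) = 10 + Σ Δx = -1020.5 cm.

-1020.5 cm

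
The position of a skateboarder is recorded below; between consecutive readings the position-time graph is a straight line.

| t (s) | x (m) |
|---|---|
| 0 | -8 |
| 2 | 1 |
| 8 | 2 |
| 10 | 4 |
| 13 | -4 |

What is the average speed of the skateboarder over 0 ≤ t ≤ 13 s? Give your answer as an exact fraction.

Average speed = (total path length)/(elapsed time); on a piecewise-linear x-t graph the path length is Σ|Δx|.
0–2 s: |Δx| = |1 − -8| = 9 m
2–8 s: |Δx| = |2 − 1| = 1 m
8–10 s: |Δx| = |4 − 2| = 2 m
10–13 s: |Δx| = |-4 − 4| = 8 m
Total path = 20 m; average speed = 20/13 = 20/13 m/s.

20/13 m/s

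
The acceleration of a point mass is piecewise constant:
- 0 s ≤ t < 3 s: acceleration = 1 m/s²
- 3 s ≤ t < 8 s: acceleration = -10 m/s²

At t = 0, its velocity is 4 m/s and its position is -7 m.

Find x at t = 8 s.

On each constant-a segment, Δv = aΔt and Δx = v₀Δt + ½aΔt²; chain segment to segment.
0–3 s: v starts 4 m/s; Δx = 4·3 + ½·1·3² = 16.5 m; v ends 7 m/s.
3–8 s: v starts 7 m/s; Δx = 7·5 + ½·-10·5² = -90 m; v ends -43 m/s.
x(8) = -7 + Σ Δx = -80.5 m.

-80.5 m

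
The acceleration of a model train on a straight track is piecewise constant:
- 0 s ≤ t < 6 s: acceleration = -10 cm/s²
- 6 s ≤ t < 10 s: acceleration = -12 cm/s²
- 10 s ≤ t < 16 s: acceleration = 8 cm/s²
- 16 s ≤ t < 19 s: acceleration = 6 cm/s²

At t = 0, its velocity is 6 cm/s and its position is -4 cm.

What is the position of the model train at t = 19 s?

-1063 cm

On each constant-a segment, Δv = aΔt and Δx = v₀Δt + ½aΔt²; chain segment to segment.
0–6 s: v starts 6 cm/s; Δx = 6·6 + ½·-10·6² = -144 cm; v ends -54 cm/s.
6–10 s: v starts -54 cm/s; Δx = -54·4 + ½·-12·4² = -312 cm; v ends -102 cm/s.
10–16 s: v starts -102 cm/s; Δx = -102·6 + ½·8·6² = -468 cm; v ends -54 cm/s.
16–19 s: v starts -54 cm/s; Δx = -54·3 + ½·6·3² = -135 cm; v ends -36 cm/s.
x(19) = -4 + Σ Δx = -1063 cm.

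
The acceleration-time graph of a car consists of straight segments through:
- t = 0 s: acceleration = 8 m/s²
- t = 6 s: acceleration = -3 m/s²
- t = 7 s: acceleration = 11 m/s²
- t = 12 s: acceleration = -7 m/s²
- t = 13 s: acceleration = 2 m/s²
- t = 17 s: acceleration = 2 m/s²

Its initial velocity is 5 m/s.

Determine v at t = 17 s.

Δv equals the area under the a-t graph; then v = v₀ + Δv.
0–6 s: ½(8 + -3)(6) = 15 m/s
6–7 s: ½(-3 + 11)(1) = 4 m/s
7–12 s: ½(11 + -7)(5) = 10 m/s
12–13 s: ½(-7 + 2)(1) = -2.5 m/s
13–17 s: 2 × 4 = 8 m/s
Δv = 34.5 m/s, so v(17) = 5 + (34.5) = 39.5 m/s.

39.5 m/s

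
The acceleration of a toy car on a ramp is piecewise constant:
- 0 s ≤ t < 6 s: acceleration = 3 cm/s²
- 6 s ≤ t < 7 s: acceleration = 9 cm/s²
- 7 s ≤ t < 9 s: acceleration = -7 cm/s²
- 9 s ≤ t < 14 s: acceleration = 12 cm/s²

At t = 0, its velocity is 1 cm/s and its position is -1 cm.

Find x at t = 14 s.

344.5 cm

On each constant-a segment, Δv = aΔt and Δx = v₀Δt + ½aΔt²; chain segment to segment.
0–6 s: v starts 1 cm/s; Δx = 1·6 + ½·3·6² = 60 cm; v ends 19 cm/s.
6–7 s: v starts 19 cm/s; Δx = 19·1 + ½·9·1² = 23.5 cm; v ends 28 cm/s.
7–9 s: v starts 28 cm/s; Δx = 28·2 + ½·-7·2² = 42 cm; v ends 14 cm/s.
9–14 s: v starts 14 cm/s; Δx = 14·5 + ½·12·5² = 220 cm; v ends 74 cm/s.
x(14) = -1 + Σ Δx = 344.5 cm.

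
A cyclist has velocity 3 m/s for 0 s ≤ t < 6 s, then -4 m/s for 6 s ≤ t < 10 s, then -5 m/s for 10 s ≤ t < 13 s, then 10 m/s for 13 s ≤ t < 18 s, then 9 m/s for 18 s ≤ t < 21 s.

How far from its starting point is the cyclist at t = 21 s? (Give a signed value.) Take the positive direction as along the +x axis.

Net displacement equals the area under the velocity-time graph (areas below the axis count negative).
0–6 s: 3 × 6 = 18 m
6–10 s: -4 × 4 = -16 m
10–13 s: -5 × 3 = -15 m
13–18 s: 10 × 5 = 50 m
18–21 s: 9 × 3 = 27 m
Net displacement = 64 m

64 m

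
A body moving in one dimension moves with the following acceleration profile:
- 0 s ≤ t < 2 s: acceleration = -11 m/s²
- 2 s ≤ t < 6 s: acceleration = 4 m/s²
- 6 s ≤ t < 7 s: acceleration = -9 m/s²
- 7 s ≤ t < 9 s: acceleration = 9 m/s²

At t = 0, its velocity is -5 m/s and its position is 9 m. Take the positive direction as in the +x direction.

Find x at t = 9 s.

-136.5 m

On each constant-a segment, Δv = aΔt and Δx = v₀Δt + ½aΔt²; chain segment to segment.
0–2 s: v starts -5 m/s; Δx = -5·2 + ½·-11·2² = -32 m; v ends -27 m/s.
2–6 s: v starts -27 m/s; Δx = -27·4 + ½·4·4² = -76 m; v ends -11 m/s.
6–7 s: v starts -11 m/s; Δx = -11·1 + ½·-9·1² = -15.5 m; v ends -20 m/s.
7–9 s: v starts -20 m/s; Δx = -20·2 + ½·9·2² = -22 m; v ends -2 m/s.
x(9) = 9 + Σ Δx = -136.5 m.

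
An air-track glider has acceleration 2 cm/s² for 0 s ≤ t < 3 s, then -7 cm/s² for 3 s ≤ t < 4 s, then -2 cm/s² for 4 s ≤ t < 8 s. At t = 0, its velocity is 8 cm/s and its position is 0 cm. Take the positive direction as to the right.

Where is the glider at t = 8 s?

55.5 cm

On each constant-a segment, Δv = aΔt and Δx = v₀Δt + ½aΔt²; chain segment to segment.
0–3 s: v starts 8 cm/s; Δx = 8·3 + ½·2·3² = 33 cm; v ends 14 cm/s.
3–4 s: v starts 14 cm/s; Δx = 14·1 + ½·-7·1² = 10.5 cm; v ends 7 cm/s.
4–8 s: v starts 7 cm/s; Δx = 7·4 + ½·-2·4² = 12 cm; v ends -1 cm/s.
x(8) = 0 + Σ Δx = 55.5 cm.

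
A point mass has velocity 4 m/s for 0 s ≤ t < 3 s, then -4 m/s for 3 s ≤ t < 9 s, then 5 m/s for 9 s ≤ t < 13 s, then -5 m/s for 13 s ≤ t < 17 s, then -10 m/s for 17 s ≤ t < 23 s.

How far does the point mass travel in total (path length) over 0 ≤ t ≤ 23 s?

136 m

Total distance travelled is ∫|v| dt — sum the magnitudes of each area piece.
0–3 s: |4| × 3 = 12 m
3–9 s: |-4| × 6 = 24 m
9–13 s: |5| × 4 = 20 m
13–17 s: |-5| × 4 = 20 m
17–23 s: |-10| × 6 = 60 m
Total distance = 136 m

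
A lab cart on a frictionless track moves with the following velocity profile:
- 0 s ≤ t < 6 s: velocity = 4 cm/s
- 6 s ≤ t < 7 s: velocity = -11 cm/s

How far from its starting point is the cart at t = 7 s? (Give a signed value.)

13 cm

Net displacement equals the area under the velocity-time graph (areas below the axis count negative).
0–6 s: 4 × 6 = 24 cm
6–7 s: -11 × 1 = -11 cm
Net displacement = 13 cm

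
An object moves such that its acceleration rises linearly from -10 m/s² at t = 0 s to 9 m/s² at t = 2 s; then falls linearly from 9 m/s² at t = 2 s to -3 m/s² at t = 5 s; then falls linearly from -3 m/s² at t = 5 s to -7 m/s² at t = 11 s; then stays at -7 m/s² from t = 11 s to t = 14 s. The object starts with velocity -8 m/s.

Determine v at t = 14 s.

-51 m/s

Δv equals the area under the a-t graph; then v = v₀ + Δv.
0–2 s: ½(-10 + 9)(2) = -1 m/s
2–5 s: ½(9 + -3)(3) = 9 m/s
5–11 s: ½(-3 + -7)(6) = -30 m/s
11–14 s: -7 × 3 = -21 m/s
Δv = -43 m/s, so v(14) = -8 + (-43) = -51 m/s.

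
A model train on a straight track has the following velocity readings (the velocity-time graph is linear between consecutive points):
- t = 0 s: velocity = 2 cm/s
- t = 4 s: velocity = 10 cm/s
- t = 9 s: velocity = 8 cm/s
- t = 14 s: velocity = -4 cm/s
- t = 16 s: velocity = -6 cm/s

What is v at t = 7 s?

On 4–9 s the graph is linear from 10 to 8 cm/s: v(7) = 10 + (8 − 10)·(7 − 4)/(9 − 4) = 8.8 cm/s.

8.8 cm/s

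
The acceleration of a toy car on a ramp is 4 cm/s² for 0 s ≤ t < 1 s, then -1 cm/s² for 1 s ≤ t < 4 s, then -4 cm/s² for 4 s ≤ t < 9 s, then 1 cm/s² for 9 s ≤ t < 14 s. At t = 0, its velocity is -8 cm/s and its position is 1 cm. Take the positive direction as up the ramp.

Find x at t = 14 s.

On each constant-a segment, Δv = aΔt and Δx = v₀Δt + ½aΔt²; chain segment to segment.
0–1 s: v starts -8 cm/s; Δx = -8·1 + ½·4·1² = -6 cm; v ends -4 cm/s.
1–4 s: v starts -4 cm/s; Δx = -4·3 + ½·-1·3² = -16.5 cm; v ends -7 cm/s.
4–9 s: v starts -7 cm/s; Δx = -7·5 + ½·-4·5² = -85 cm; v ends -27 cm/s.
9–14 s: v starts -27 cm/s; Δx = -27·5 + ½·1·5² = -122.5 cm; v ends -22 cm/s.
x(14) = 1 + Σ Δx = -229 cm.

-229 cm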